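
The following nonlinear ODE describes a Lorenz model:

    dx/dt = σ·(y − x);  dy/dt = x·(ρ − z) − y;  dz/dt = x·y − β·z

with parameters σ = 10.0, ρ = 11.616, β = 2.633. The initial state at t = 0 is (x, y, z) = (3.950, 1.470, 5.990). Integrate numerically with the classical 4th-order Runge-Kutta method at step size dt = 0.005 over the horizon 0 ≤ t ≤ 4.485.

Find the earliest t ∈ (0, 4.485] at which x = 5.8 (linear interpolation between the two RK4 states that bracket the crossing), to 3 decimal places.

t = 0.332

t=0.000: state=(3.950, 1.470, 5.990)
step 1 (dt=0.005): k1=(-24.800, 20.753, -9.965), k2=(-23.661, 20.449, -9.789), k3=(-23.697, 20.464, -9.789), k4=(-22.592, 20.171, -9.618); state += dt/6·(k1+2k2+2k3+k4)
t=0.005: state=(3.832, 1.572, 5.941)
t=0.010: state=(3.724, 1.672, 5.894)
t=0.015: state=(3.626, 1.769, 5.848)
continuing one RK4 step at a time; state shown every 40 steps (Δt=0.2):
t=0.200: state=(3.764, 4.930, 5.268)
t=0.330: state=(5.761, 7.533, 7.089)
next step: t=0.335: state=(5.850, 7.625, 7.215) — x has crossed 5.8
linear interpolation between t=0.330 (5.76085) and t=0.335 (5.84956) → t≈0.332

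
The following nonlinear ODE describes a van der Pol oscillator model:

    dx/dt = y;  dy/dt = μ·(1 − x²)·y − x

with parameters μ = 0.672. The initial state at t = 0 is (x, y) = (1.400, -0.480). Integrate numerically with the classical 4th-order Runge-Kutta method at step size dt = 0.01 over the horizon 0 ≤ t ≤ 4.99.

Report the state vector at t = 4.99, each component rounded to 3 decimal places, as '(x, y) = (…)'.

(x, y) = (1.231, 2.124)

t=0.000: state=(1.400, -0.480)
step 1 (dt=0.01): k1=(-0.480, -1.090), k2=(-0.485, -1.087), k3=(-0.485, -1.087), k4=(-0.491, -1.083); state += dt/6·(k1+2k2+2k3+k4)
t=0.010: state=(1.395, -0.491)
t=0.020: state=(1.390, -0.502)
t=0.030: state=(1.385, -0.512)
continuing one RK4 step at a time; state shown every 20 steps (Δt=0.2):
t=0.200: state=(1.283, -0.686)
t=0.400: state=(1.126, -0.880)
t=0.600: state=(0.931, -1.078)
t=0.800: state=(0.694, -1.295)
t=1.000: state=(0.411, -1.537)
t=1.200: state=(0.078, -1.795)
t=1.400: state=(-0.305, -2.024)
t=1.600: state=(-0.723, -2.124)
t=1.800: state=(-1.138, -1.971)
t=2.000: state=(-1.492, -1.531)
t=2.200: state=(-1.740, -0.937)
t=2.400: state=(-1.869, -0.377)
t=2.600: state=(-1.899, 0.053)
t=2.800: state=(-1.857, 0.357)
t=3.000: state=(-1.762, 0.575)
t=3.200: state=(-1.630, 0.747)
t=3.400: state=(-1.464, 0.903)
t=3.600: state=(-1.268, 1.062)
t=3.800: state=(-1.038, 1.241)
t=4.000: state=(-0.769, 1.455)
t=4.200: state=(-0.454, 1.709)
t=4.400: state=(-0.084, 1.991)
t=4.600: state=(0.341, 2.243)
t=4.800: state=(0.803, 2.332)
t=4.990: state=(1.231, 2.124)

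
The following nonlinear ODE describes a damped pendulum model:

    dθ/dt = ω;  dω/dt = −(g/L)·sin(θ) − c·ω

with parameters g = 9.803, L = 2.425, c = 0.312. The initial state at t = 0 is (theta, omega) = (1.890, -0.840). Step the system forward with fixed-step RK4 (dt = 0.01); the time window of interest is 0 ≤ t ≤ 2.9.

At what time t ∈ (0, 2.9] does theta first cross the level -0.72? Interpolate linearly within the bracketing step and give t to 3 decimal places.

t = 1.134

t=0.000: state=(1.890, -0.840)
step 1 (dt=0.01): k1=(-0.840, -3.576), k2=(-0.858, -3.576), k3=(-0.858, -3.576), k4=(-0.876, -3.576); state += dt/6·(k1+2k2+2k3+k4)
t=0.010: state=(1.881, -0.876)
t=0.020: state=(1.872, -0.912)
t=0.030: state=(1.863, -0.947)
continuing one RK4 step at a time; state shown every 10 steps (Δt=0.1):
t=0.100: state=(1.788, -1.198)
t=0.200: state=(1.651, -1.554)
t=0.300: state=(1.478, -1.904)
t=0.400: state=(1.270, -2.235)
t=0.500: state=(1.032, -2.529)
t=0.600: state=(0.767, -2.762)
t=0.700: state=(0.482, -2.910)
t=0.800: state=(0.188, -2.951)
t=0.900: state=(-0.104, -2.876)
t=1.000: state=(-0.383, -2.691)
t=1.100: state=(-0.639, -2.413)
t=1.130: state=(-0.710, -2.315)
next step: t=1.140: state=(-0.733, -2.281) — theta has crossed -0.72
linear interpolation between t=1.130 (-0.71015) and t=1.140 (-0.73313) → t≈1.134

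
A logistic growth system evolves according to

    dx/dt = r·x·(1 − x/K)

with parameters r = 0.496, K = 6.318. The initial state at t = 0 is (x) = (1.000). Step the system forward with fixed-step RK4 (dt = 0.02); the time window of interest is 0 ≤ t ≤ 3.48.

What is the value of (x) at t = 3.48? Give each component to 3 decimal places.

t=0.000: state=(1.000)
step 1 (dt=0.02): k1=(0.417), k2=(0.419), k3=(0.419), k4=(0.420); state += dt/6·(k1+2k2+2k3+k4)
t=0.020: state=(1.008)
t=0.040: state=(1.017)
t=0.060: state=(1.025)
continuing one RK4 step at a time; state shown every 10 steps (Δt=0.2):
t=0.200: state=(1.086)
t=0.400: state=(1.179)
t=0.600: state=(1.277)
t=0.800: state=(1.381)
t=1.000: state=(1.491)
t=1.200: state=(1.607)
t=1.400: state=(1.728)
t=1.600: state=(1.856)
t=1.800: state=(1.988)
t=2.000: state=(2.126)
t=2.200: state=(2.268)
t=2.400: state=(2.414)
t=2.600: state=(2.564)
t=2.800: state=(2.716)
t=3.000: state=(2.871)
t=3.200: state=(3.027)
t=3.400: state=(3.183)
t=3.480: state=(3.246)

(x) = (3.246)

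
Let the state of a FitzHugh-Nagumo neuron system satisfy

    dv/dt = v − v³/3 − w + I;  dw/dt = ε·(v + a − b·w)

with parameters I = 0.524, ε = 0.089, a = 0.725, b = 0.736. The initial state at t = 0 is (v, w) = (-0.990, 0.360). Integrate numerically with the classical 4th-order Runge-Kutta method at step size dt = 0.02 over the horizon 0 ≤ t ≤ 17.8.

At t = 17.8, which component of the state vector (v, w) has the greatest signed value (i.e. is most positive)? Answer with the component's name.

largest component: v

t=0.000: state=(-0.990, 0.360)
step 1 (dt=0.02): k1=(-0.503, -0.047), k2=(-0.502, -0.048), k3=(-0.502, -0.048), k4=(-0.502, -0.048); state += dt/6·(k1+2k2+2k3+k4)
t=0.020: state=(-1.000, 0.359)
t=0.040: state=(-1.010, 0.358)
t=0.060: state=(-1.020, 0.357)
continuing one RK4 step at a time; state shown every 50 steps (Δt=1):
t=1.000: state=(-1.396, 0.295)
t=2.000: state=(-1.524, 0.211)
t=3.000: state=(-1.513, 0.129)
t=4.000: state=(-1.466, 0.055)
t=5.000: state=(-1.410, -0.010)
t=6.000: state=(-1.350, -0.066)
t=7.000: state=(-1.289, -0.113)
t=8.000: state=(-1.226, -0.152)
t=9.000: state=(-1.161, -0.182)
t=10.000: state=(-1.092, -0.205)
t=11.000: state=(-1.017, -0.221)
t=12.000: state=(-0.933, -0.228)
t=13.000: state=(-0.834, -0.228)
t=14.000: state=(-0.704, -0.217)
t=15.000: state=(-0.509, -0.194)
t=16.000: state=(-0.141, -0.149)
t=17.000: state=(0.697, -0.057)
t=17.800: state=(1.563, 0.077)
compare at T: v=1.563, w=0.077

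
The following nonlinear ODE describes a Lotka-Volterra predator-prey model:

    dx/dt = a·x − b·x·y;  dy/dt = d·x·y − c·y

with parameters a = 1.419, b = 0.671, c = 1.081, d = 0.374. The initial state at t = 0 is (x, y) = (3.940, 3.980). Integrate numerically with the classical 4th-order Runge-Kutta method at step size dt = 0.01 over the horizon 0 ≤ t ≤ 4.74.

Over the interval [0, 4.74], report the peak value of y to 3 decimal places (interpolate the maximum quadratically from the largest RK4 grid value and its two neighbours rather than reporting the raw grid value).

t=0.000: state=(3.940, 3.980)
step 1 (dt=0.01): k1=(-4.931, 1.562), k2=(-4.921, 1.529), k3=(-4.921, 1.529), k4=(-4.910, 1.495); state += dt/6·(k1+2k2+2k3+k4)
t=0.010: state=(3.891, 3.995)
t=0.020: state=(3.842, 4.010)
t=0.030: state=(3.793, 4.024)
continuing one RK4 step at a time; state shown every 20 steps (Δt=0.2):
t=0.200: state=(3.022, 4.156)
t=0.400: state=(2.304, 4.080)
t=0.600: state=(1.798, 3.827)
t=0.800: state=(1.461, 3.479)
t=1.000: state=(1.248, 3.100)
t=1.200: state=(1.121, 2.727)
t=1.400: state=(1.057, 2.383)
t=1.600: state=(1.042, 2.076)
t=1.800: state=(1.067, 1.809)
t=2.000: state=(1.129, 1.582)
t=2.200: state=(1.229, 1.391)
t=2.400: state=(1.369, 1.235)
t=2.600: state=(1.554, 1.109)
t=2.800: state=(1.791, 1.012)
t=3.000: state=(2.087, 0.942)
t=3.200: state=(2.450, 0.899)
t=3.400: state=(2.888, 0.884)
t=3.600: state=(3.404, 0.901)
t=3.800: state=(3.994, 0.956)
t=4.000: state=(4.635, 1.064)
t=4.200: state=(5.279, 1.242)
t=4.400: state=(5.834, 1.517)
t=4.600: state=(6.163, 1.918)
t=4.740: state=(6.175, 2.279)
largest grid value and its neighbours: y(0.220)=4.15848, y(0.230)=4.15895, y(0.240)=4.15880
parabola through these three points peaks at t≈0.233 with y≈4.15897

max y = 4.159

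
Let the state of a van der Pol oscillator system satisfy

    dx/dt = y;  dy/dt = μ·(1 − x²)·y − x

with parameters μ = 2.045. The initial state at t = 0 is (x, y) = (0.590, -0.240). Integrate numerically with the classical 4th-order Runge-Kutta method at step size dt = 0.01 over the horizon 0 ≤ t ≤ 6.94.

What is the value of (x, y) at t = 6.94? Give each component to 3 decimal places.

(x, y) = (1.346, -0.579)

t=0.000: state=(0.590, -0.240)
step 1 (dt=0.01): k1=(-0.240, -0.910), k2=(-0.245, -0.916), k3=(-0.245, -0.916), k4=(-0.249, -0.921); state += dt/6·(k1+2k2+2k3+k4)
t=0.010: state=(0.588, -0.249)
t=0.020: state=(0.585, -0.258)
t=0.030: state=(0.582, -0.268)
continuing one RK4 step at a time; state shown every 25 steps (Δt=0.25):
t=0.250: state=(0.498, -0.509)
t=0.500: state=(0.325, -0.908)
t=0.750: state=(0.024, -1.546)
t=1.000: state=(-0.472, -2.438)
t=1.250: state=(-1.143, -2.663)
t=1.500: state=(-1.654, -1.283)
t=1.750: state=(-1.817, -0.174)
t=2.000: state=(-1.803, 0.214)
t=2.250: state=(-1.731, 0.343)
t=2.500: state=(-1.636, 0.410)
t=2.750: state=(-1.526, 0.469)
t=3.000: state=(-1.400, 0.541)
t=3.250: state=(-1.253, 0.644)
t=3.500: state=(-1.074, 0.805)
t=3.750: state=(-0.841, 1.083)
t=4.000: state=(-0.512, 1.614)
t=4.250: state=(0.009, 2.655)
t=4.500: state=(0.840, 3.852)
t=4.750: state=(1.689, 2.382)
t=5.000: state=(1.999, 0.387)
t=5.250: state=(2.008, -0.174)
t=5.500: state=(1.946, -0.298)
t=5.750: state=(1.865, -0.341)
t=6.000: state=(1.776, -0.374)
t=6.250: state=(1.678, -0.409)
t=6.500: state=(1.570, -0.455)
t=6.750: state=(1.449, -0.516)
t=6.940: state=(1.346, -0.579)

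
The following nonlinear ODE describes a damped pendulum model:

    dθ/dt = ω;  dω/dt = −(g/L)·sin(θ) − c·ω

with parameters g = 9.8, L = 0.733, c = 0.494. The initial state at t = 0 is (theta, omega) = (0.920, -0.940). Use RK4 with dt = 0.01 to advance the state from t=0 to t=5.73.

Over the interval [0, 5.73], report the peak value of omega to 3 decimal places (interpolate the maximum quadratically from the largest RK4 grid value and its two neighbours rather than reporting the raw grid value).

t=0.000: state=(0.920, -0.940)
step 1 (dt=0.01): k1=(-0.940, -10.173), k2=(-0.991, -10.109), k3=(-0.991, -10.107), k4=(-1.041, -10.042); state += dt/6·(k1+2k2+2k3+k4)
t=0.010: state=(0.910, -1.041)
t=0.020: state=(0.899, -1.141)
t=0.030: state=(0.887, -1.239)
continuing one RK4 step at a time; state shown every 20 steps (Δt=0.2):
t=0.200: state=(0.552, -2.596)
t=0.400: state=(-0.034, -2.999)
t=0.600: state=(-0.548, -1.941)
t=0.800: state=(-0.761, -0.148)
t=1.000: state=(-0.615, 1.534)
t=1.200: state=(-0.201, 2.420)
t=1.400: state=(0.269, 2.082)
t=1.600: state=(0.567, 0.800)
t=1.800: state=(0.575, -0.706)
t=2.000: state=(0.315, -1.768)
t=2.200: state=(-0.070, -1.909)
t=2.400: state=(-0.385, -1.118)
t=2.600: state=(-0.488, 0.112)
t=2.800: state=(-0.351, 1.176)
t=3.000: state=(-0.061, 1.597)
t=3.200: state=(0.232, 1.207)
t=3.400: state=(0.386, 0.279)
t=3.600: state=(0.341, -0.689)
t=3.800: state=(0.138, -1.246)
t=4.000: state=(-0.113, -1.151)
t=4.200: state=(-0.286, -0.509)
t=4.400: state=(-0.304, 0.313)
t=4.600: state=(-0.175, 0.911)
t=4.800: state=(0.026, 1.015)
t=5.000: state=(0.196, 0.616)
t=5.200: state=(0.255, -0.040)
t=5.400: state=(0.186, -0.616)
t=5.600: state=(0.033, -0.842)
t=5.730: state=(-0.073, -0.753)
largest grid value and its neighbours: omega(1.240)=2.45255, omega(1.250)=2.45263, omega(1.260)=2.44945
parabola through these three points peaks at t≈1.245 with omega≈2.45300

max omega = 2.453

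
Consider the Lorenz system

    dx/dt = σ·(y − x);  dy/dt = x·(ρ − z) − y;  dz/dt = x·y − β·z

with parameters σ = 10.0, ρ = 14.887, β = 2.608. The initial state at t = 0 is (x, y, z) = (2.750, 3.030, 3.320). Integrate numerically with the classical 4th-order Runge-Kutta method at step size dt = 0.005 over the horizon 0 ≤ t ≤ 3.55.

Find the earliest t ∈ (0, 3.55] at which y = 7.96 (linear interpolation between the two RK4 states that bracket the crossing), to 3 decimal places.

t = 0.141

t=0.000: state=(2.750, 3.030, 3.320)
step 1 (dt=0.005): k1=(2.800, 28.779, -0.326), k2=(3.449, 28.791, -0.104), k3=(3.434, 28.808, -0.101), k4=(4.069, 28.835, 0.126); state += dt/6·(k1+2k2+2k3+k4)
t=0.005: state=(2.767, 3.174, 3.319)
t=0.010: state=(2.791, 3.318, 3.321)
t=0.015: state=(2.820, 3.464, 3.326)
t=0.140: state=(5.075, 7.908, 4.771)
next step: t=0.145: state=(5.218, 8.127, 4.914) — y has crossed 7.96
linear interpolation between t=0.140 (7.90845) and t=0.145 (8.12683) → t≈0.141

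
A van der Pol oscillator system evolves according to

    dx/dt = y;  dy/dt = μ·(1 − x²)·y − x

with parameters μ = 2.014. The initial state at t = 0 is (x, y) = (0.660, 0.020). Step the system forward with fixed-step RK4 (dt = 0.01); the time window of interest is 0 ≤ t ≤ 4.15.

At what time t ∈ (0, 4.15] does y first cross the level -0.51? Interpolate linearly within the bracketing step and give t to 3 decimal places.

t = 0.588

t=0.000: state=(0.660, 0.020)
step 1 (dt=0.01): k1=(0.020, -0.637), k2=(0.017, -0.641), k3=(0.017, -0.641), k4=(0.014, -0.645); state += dt/6·(k1+2k2+2k3+k4)
t=0.010: state=(0.660, 0.014)
t=0.020: state=(0.660, 0.007)
t=0.030: state=(0.660, 0.001)
continuing one RK4 step at a time; state shown every 20 steps (Δt=0.2):
t=0.200: state=(0.650, -0.123)
t=0.400: state=(0.609, -0.300)
t=0.580: state=(0.537, -0.500)
next step: t=0.590: state=(0.532, -0.512) — y has crossed -0.51
linear interpolation between t=0.580 (-0.49976) and t=0.590 (-0.51239) → t≈0.588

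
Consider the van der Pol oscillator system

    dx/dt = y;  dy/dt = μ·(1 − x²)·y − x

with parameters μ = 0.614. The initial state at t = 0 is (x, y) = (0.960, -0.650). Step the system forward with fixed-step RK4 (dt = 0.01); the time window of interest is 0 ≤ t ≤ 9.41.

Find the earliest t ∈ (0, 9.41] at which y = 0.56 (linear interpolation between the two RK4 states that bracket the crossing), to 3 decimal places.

t=0.000: state=(0.960, -0.650)
step 1 (dt=0.01): k1=(-0.650, -0.991), k2=(-0.655, -0.991), k3=(-0.655, -0.991), k4=(-0.660, -0.990); state += dt/6·(k1+2k2+2k3+k4)
t=0.010: state=(0.953, -0.660)
t=0.020: state=(0.947, -0.670)
t=0.030: state=(0.940, -0.680)
continuing one RK4 step at a time; state shown every 50 steps (Δt=0.5):
t=0.500: state=(0.511, -1.150)
t=1.000: state=(-0.192, -1.643)
t=1.500: state=(-1.050, -1.624)
t=2.000: state=(-1.638, -0.630)
t=2.500: state=(-1.701, 0.294)
t=2.720: state=(-1.606, 0.558)
next step: t=2.730: state=(-1.601, 0.568) — y has crossed 0.56
linear interpolation between t=2.720 (0.55763) and t=2.730 (0.56824) → t≈2.722

t = 2.722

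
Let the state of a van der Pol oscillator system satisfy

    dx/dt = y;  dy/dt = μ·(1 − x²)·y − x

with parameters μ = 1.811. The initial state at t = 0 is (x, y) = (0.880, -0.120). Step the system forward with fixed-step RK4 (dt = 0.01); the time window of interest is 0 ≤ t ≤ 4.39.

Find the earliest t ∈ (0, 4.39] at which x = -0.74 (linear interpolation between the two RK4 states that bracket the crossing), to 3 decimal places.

t=0.000: state=(0.880, -0.120)
step 1 (dt=0.01): k1=(-0.120, -0.929), k2=(-0.125, -0.931), k3=(-0.125, -0.931), k4=(-0.129, -0.932); state += dt/6·(k1+2k2+2k3+k4)
t=0.010: state=(0.879, -0.129)
t=0.020: state=(0.877, -0.139)
t=0.030: state=(0.876, -0.148)
continuing one RK4 step at a time; state shown every 20 steps (Δt=0.2):
t=0.200: state=(0.837, -0.313)
t=0.400: state=(0.753, -0.528)
t=0.600: state=(0.623, -0.791)
t=0.800: state=(0.431, -1.147)
t=1.000: state=(0.153, -1.665)
t=1.200: state=(-0.248, -2.373)
t=1.380: state=(-0.731, -2.934)
next step: t=1.390: state=(-0.761, -2.950) — x has crossed -0.74
linear interpolation between t=1.380 (-0.73149) and t=1.390 (-0.76092) → t≈1.383

t = 1.383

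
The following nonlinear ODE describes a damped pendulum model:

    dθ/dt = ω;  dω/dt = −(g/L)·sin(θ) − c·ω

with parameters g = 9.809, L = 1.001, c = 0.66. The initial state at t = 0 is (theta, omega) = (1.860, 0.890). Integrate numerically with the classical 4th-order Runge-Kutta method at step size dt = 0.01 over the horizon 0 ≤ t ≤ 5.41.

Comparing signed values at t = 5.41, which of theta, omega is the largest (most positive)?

t=0.000: state=(1.860, 0.890)
step 1 (dt=0.01): k1=(0.890, -9.980), k2=(0.840, -9.934), k3=(0.840, -9.935), k4=(0.791, -9.890); state += dt/6·(k1+2k2+2k3+k4)
t=0.010: state=(1.868, 0.791)
t=0.020: state=(1.876, 0.692)
t=0.030: state=(1.882, 0.595)
continuing one RK4 step at a time; state shown every 20 steps (Δt=0.2):
t=0.200: state=(1.848, -0.966)
t=0.400: state=(1.484, -2.659)
t=0.600: state=(0.808, -3.982)
t=0.800: state=(-0.031, -4.153)
t=1.000: state=(-0.756, -2.903)
t=1.200: state=(-1.151, -1.020)
t=1.400: state=(-1.168, 0.811)
t=1.600: state=(-0.851, 2.278)
t=1.800: state=(-0.307, 2.997)
t=2.000: state=(0.274, 2.633)
t=2.200: state=(0.689, 1.422)
t=2.400: state=(0.827, -0.049)
t=2.600: state=(0.683, -1.326)
t=2.800: state=(0.332, -2.063)
t=3.000: state=(-0.089, -2.019)
t=3.200: state=(-0.428, -1.273)
t=3.400: state=(-0.577, -0.201)
t=3.600: state=(-0.513, 0.800)
t=3.800: state=(-0.282, 1.424)
t=4.000: state=(0.019, 1.484)
t=4.200: state=(0.276, 1.013)
t=4.400: state=(0.404, 0.252)
t=4.600: state=(0.377, -0.499)
t=4.800: state=(0.222, -0.990)
t=5.000: state=(0.008, -1.077)
t=5.200: state=(-0.182, -0.771)
t=5.400: state=(-0.285, -0.233)
t=5.410: state=(-0.287, -0.204)
compare at T: theta=-0.287, omega=-0.204

largest component: omega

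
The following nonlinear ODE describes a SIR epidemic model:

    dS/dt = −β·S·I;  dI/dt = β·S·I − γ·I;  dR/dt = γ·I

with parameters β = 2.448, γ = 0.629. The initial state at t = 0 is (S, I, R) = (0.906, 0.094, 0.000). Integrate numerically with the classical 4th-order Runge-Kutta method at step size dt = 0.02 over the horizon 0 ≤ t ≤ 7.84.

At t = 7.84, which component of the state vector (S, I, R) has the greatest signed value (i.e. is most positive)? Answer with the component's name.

t=0.000: state=(0.906, 0.094, 0.000)
step 1 (dt=0.02): k1=(-0.208, 0.149, 0.059), k2=(-0.211, 0.151, 0.060), k3=(-0.211, 0.151, 0.060), k4=(-0.214, 0.153, 0.061); state += dt/6·(k1+2k2+2k3+k4)
t=0.020: state=(0.902, 0.097, 0.001)
t=0.040: state=(0.897, 0.100, 0.002)
t=0.060: state=(0.893, 0.103, 0.004)
continuing one RK4 step at a time; state shown every 25 steps (Δt=0.5):
t=0.500: state=(0.764, 0.192, 0.044)
t=1.000: state=(0.559, 0.317, 0.124)
t=1.500: state=(0.357, 0.404, 0.239)
t=2.000: state=(0.215, 0.415, 0.370)
t=2.500: state=(0.132, 0.373, 0.495)
t=3.000: state=(0.087, 0.311, 0.602)
t=3.500: state=(0.062, 0.248, 0.690)
t=4.000: state=(0.047, 0.194, 0.759)
t=4.500: state=(0.038, 0.149, 0.813)
t=5.000: state=(0.033, 0.113, 0.854)
t=5.500: state=(0.029, 0.086, 0.885)
t=6.000: state=(0.026, 0.065, 0.909)
t=6.500: state=(0.025, 0.049, 0.926)
t=7.000: state=(0.023, 0.037, 0.940)
t=7.500: state=(0.022, 0.028, 0.950)
t=7.840: state=(0.022, 0.023, 0.955)
compare at T: S=0.022, I=0.023, R=0.955

largest component: R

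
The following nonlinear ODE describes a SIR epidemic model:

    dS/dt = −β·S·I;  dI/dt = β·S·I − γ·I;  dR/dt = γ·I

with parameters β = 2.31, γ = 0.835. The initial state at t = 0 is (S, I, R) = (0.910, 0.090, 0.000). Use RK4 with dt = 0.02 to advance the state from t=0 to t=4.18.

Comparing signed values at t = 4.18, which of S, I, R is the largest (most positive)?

largest component: R

t=0.000: state=(0.910, 0.090, 0.000)
step 1 (dt=0.02): k1=(-0.189, 0.114, 0.075), k2=(-0.191, 0.115, 0.076), k3=(-0.191, 0.115, 0.076), k4=(-0.193, 0.116, 0.077); state += dt/6·(k1+2k2+2k3+k4)
t=0.020: state=(0.906, 0.092, 0.002)
t=0.040: state=(0.902, 0.095, 0.003)
t=0.060: state=(0.898, 0.097, 0.005)
continuing one RK4 step at a time; state shown every 10 steps (Δt=0.2):
t=0.200: state=(0.868, 0.115, 0.017)
t=0.400: state=(0.818, 0.144, 0.039)
t=0.600: state=(0.760, 0.175, 0.065)
t=0.800: state=(0.696, 0.207, 0.097)
t=1.000: state=(0.628, 0.238, 0.134)
t=1.200: state=(0.559, 0.265, 0.176)
t=1.400: state=(0.492, 0.286, 0.222)
t=1.600: state=(0.430, 0.299, 0.271)
t=1.800: state=(0.373, 0.305, 0.322)
t=2.000: state=(0.325, 0.303, 0.373)
t=2.200: state=(0.283, 0.295, 0.423)
t=2.400: state=(0.247, 0.282, 0.471)
t=2.600: state=(0.218, 0.265, 0.517)
t=2.800: state=(0.194, 0.247, 0.559)
t=3.000: state=(0.174, 0.227, 0.599)
t=3.200: state=(0.157, 0.208, 0.635)
t=3.400: state=(0.143, 0.188, 0.668)
t=3.600: state=(0.132, 0.170, 0.698)
t=3.800: state=(0.122, 0.152, 0.725)
t=4.000: state=(0.114, 0.136, 0.749)
t=4.180: state=(0.108, 0.123, 0.769)
compare at T: S=0.108, I=0.123, R=0.769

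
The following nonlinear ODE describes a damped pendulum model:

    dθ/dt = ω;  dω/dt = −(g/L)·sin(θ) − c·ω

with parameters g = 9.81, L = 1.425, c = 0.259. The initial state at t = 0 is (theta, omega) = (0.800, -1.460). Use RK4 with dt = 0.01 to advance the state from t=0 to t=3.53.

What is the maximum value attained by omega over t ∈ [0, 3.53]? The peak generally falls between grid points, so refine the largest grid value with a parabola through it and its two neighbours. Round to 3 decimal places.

t=0.000: state=(0.800, -1.460)
step 1 (dt=0.01): k1=(-1.460, -4.560), k2=(-1.483, -4.519), k3=(-1.483, -4.519), k4=(-1.505, -4.477); state += dt/6·(k1+2k2+2k3+k4)
t=0.010: state=(0.785, -1.505)
t=0.020: state=(0.770, -1.550)
t=0.030: state=(0.754, -1.593)
continuing one RK4 step at a time; state shown every 20 steps (Δt=0.2):
t=0.200: state=(0.430, -2.167)
t=0.400: state=(-0.030, -2.323)
t=0.600: state=(-0.458, -1.872)
t=0.800: state=(-0.750, -1.000)
t=1.000: state=(-0.848, 0.028)
t=1.200: state=(-0.743, 0.999)
t=1.400: state=(-0.465, 1.720)
t=1.600: state=(-0.085, 1.999)
t=1.800: state=(0.299, 1.748)
t=2.000: state=(0.586, 1.072)
t=2.200: state=(0.714, 0.190)
t=2.400: state=(0.663, -0.686)
t=2.600: state=(0.452, -1.372)
t=2.800: state=(0.138, -1.696)
t=3.000: state=(-0.196, -1.567)
t=3.200: state=(-0.462, -1.043)
t=3.400: state=(-0.598, -0.297)
t=3.530: state=(-0.604, 0.214)
largest grid value and its neighbours: omega(1.590)=1.99767, omega(1.600)=1.99900, omega(1.610)=1.99895
parabola through these three points peaks at t≈1.605 with omega≈1.99914

max omega = 1.999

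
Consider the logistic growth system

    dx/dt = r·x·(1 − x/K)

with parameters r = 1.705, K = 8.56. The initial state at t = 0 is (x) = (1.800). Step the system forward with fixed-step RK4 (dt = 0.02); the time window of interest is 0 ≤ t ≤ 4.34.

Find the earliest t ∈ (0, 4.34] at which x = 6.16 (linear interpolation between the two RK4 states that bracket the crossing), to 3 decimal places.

t=0.000: state=(1.800)
step 1 (dt=0.02): k1=(2.424), k2=(2.447), k3=(2.448), k4=(2.472); state += dt/6·(k1+2k2+2k3+k4)
t=0.020: state=(1.849)
t=0.040: state=(1.899)
t=0.060: state=(1.950)
continuing one RK4 step at a time; state shown every 10 steps (Δt=0.2):
t=0.200: state=(2.332)
t=0.400: state=(2.953)
t=0.600: state=(3.642)
t=0.800: state=(4.367)
t=1.000: state=(5.087)
t=1.200: state=(5.763)
t=1.320: state=(6.134)
next step: t=1.340: state=(6.192) — x has crossed 6.16
linear interpolation between t=1.320 (6.13358) and t=1.340 (6.19243) → t≈1.329

t = 1.329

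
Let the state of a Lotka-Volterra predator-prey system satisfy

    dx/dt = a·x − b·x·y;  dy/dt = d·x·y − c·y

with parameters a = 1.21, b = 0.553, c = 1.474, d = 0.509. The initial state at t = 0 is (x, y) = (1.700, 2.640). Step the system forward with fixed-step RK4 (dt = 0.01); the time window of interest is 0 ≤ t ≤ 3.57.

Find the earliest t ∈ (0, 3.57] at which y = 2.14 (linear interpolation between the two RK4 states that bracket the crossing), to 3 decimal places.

t=0.000: state=(1.700, 2.640)
step 1 (dt=0.01): k1=(-0.425, -1.607), k2=(-0.417, -1.605), k3=(-0.417, -1.605), k4=(-0.409, -1.603); state += dt/6·(k1+2k2+2k3+k4)
t=0.010: state=(1.696, 2.624)
t=0.020: state=(1.692, 2.608)
t=0.030: state=(1.688, 2.592)
continuing one RK4 step at a time; state shown every 20 steps (Δt=0.2):
t=0.200: state=(1.645, 2.330)
t=0.330: state=(1.640, 2.144)
next step: t=0.340: state=(1.640, 2.130) — y has crossed 2.14
linear interpolation between t=0.330 (2.14409) and t=0.340 (2.13043) → t≈0.333

t = 0.333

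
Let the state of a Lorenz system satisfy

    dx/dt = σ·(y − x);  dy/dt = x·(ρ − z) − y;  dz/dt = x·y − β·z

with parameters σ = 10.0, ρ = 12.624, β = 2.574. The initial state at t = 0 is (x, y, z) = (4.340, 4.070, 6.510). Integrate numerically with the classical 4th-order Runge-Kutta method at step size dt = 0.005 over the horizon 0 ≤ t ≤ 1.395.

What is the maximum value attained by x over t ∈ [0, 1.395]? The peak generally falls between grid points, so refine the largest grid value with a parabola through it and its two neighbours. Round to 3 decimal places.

t=0.000: state=(4.340, 4.070, 6.510)
step 1 (dt=0.005): k1=(-2.700, 22.465, 0.907), k2=(-2.071, 22.358, 1.117), k3=(-2.089, 22.365, 1.121), k4=(-1.477, 22.265, 1.334); state += dt/6·(k1+2k2+2k3+k4)
t=0.005: state=(4.330, 4.182, 6.516)
t=0.010: state=(4.325, 4.293, 6.523)
t=0.015: state=(4.326, 4.403, 6.533)
continuing one RK4 step at a time; state shown every 10 steps (Δt=0.05):
t=0.050: state=(4.468, 5.160, 6.673)
t=0.100: state=(4.967, 6.224, 7.127)
t=0.150: state=(5.682, 7.244, 7.954)
t=0.200: state=(6.487, 8.097, 9.197)
t=0.250: state=(7.239, 8.584, 10.795)
t=0.300: state=(7.773, 8.511, 12.532)
t=0.350: state=(7.935, 7.821, 14.057)
t=0.400: state=(7.658, 6.685, 15.029)
t=0.450: state=(7.006, 5.427, 15.300)
t=0.500: state=(6.145, 4.345, 14.952)
t=0.550: state=(5.263, 3.582, 14.198)
t=0.600: state=(4.498, 3.143, 13.244)
t=0.650: state=(3.920, 2.964, 12.241)
t=0.700: state=(3.541, 2.977, 11.277)
t=0.750: state=(3.348, 3.131, 10.405)
t=0.800: state=(3.316, 3.400, 9.656)
t=0.850: state=(3.426, 3.773, 9.055)
t=0.900: state=(3.660, 4.244, 8.626)
t=0.950: state=(4.007, 4.808, 8.398)
t=1.000: state=(4.457, 5.449, 8.403)
t=1.050: state=(4.991, 6.128, 8.674)
t=1.100: state=(5.580, 6.780, 9.233)
t=1.150: state=(6.170, 7.305, 10.069)
t=1.200: state=(6.686, 7.588, 11.113)
t=1.250: state=(7.042, 7.535, 12.223)
t=1.300: state=(7.160, 7.128, 13.204)
t=1.350: state=(7.009, 6.451, 13.876)
t=1.395: state=(6.670, 5.742, 14.133)
largest grid value and its neighbours: x(0.340)=7.93772, x(0.345)=7.93878, x(0.350)=7.93534
parabola through these three points peaks at t≈0.344 with x≈7.93894

max x = 7.939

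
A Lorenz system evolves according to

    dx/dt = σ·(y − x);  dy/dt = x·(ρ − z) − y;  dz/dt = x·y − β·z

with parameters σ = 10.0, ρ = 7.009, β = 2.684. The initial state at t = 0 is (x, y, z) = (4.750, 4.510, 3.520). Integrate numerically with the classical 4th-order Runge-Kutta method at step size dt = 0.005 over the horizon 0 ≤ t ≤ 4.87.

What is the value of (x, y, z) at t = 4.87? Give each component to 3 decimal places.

(x, y, z) = (4.008, 4.028, 5.957)

t=0.000: state=(4.750, 4.510, 3.520)
step 1 (dt=0.005): k1=(-2.400, 12.063, 11.975), k2=(-2.038, 11.870, 12.010), k3=(-2.052, 11.873, 12.012), k4=(-1.704, 11.683, 12.049); state += dt/6·(k1+2k2+2k3+k4)
t=0.005: state=(4.740, 4.569, 3.580)
t=0.010: state=(4.733, 4.627, 3.640)
t=0.015: state=(4.729, 4.683, 3.701)
continuing one RK4 step at a time; state shown every 40 steps (Δt=0.2):
t=0.200: state=(5.338, 5.598, 6.192)
t=0.400: state=(4.967, 4.393, 7.760)
t=0.600: state=(3.725, 3.209, 6.978)
t=0.800: state=(3.139, 3.062, 5.658)
t=1.000: state=(3.318, 3.544, 4.931)
t=1.200: state=(3.919, 4.254, 5.095)
t=1.400: state=(4.465, 4.628, 5.946)
t=1.600: state=(4.471, 4.326, 6.632)
t=1.800: state=(4.048, 3.823, 6.538)
t=2.000: state=(3.721, 3.638, 6.019)
t=2.200: state=(3.720, 3.793, 5.635)
t=2.400: state=(3.947, 4.080, 5.638)
t=2.600: state=(4.172, 4.246, 5.942)
t=2.800: state=(4.205, 4.167, 6.223)
t=3.000: state=(4.064, 3.977, 6.239)
t=3.200: state=(3.921, 3.875, 6.055)
t=3.400: state=(3.896, 3.915, 5.883)
t=3.600: state=(3.975, 4.026, 5.859)
t=3.800: state=(4.067, 4.100, 5.965)
t=4.000: state=(4.092, 4.083, 6.080)
t=4.200: state=(4.045, 4.013, 6.103)
t=4.400: state=(3.987, 3.965, 6.041)
t=4.600: state=(3.969, 3.972, 5.969)
t=4.800: state=(3.994, 4.014, 5.949)
t=4.870: state=(4.008, 4.028, 5.957)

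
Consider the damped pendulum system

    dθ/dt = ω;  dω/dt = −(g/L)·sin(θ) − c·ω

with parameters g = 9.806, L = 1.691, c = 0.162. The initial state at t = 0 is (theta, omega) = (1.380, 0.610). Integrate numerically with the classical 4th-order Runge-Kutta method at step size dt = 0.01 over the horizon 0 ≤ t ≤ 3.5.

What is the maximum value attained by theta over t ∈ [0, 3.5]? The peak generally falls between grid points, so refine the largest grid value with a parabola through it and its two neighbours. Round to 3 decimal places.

max theta = 1.412

t=0.000: state=(1.380, 0.610)
step 1 (dt=0.01): k1=(0.610, -5.793), k2=(0.581, -5.791), k3=(0.581, -5.791), k4=(0.552, -5.789); state += dt/6·(k1+2k2+2k3+k4)
t=0.010: state=(1.386, 0.552)
t=0.020: state=(1.391, 0.494)
t=0.030: state=(1.396, 0.436)
continuing one RK4 step at a time; state shown every 20 steps (Δt=0.2):
t=0.200: state=(1.387, -0.534)
t=0.400: state=(1.170, -1.614)
t=0.600: state=(0.754, -2.501)
t=0.800: state=(0.200, -2.944)
t=1.000: state=(-0.380, -2.743)
t=1.200: state=(-0.860, -1.986)
t=1.400: state=(-1.156, -0.951)
t=1.600: state=(-1.236, 0.149)
t=1.800: state=(-1.100, 1.201)
t=2.000: state=(-0.767, 2.085)
t=2.200: state=(-0.291, 2.595)
t=2.400: state=(0.233, 2.542)
t=2.600: state=(0.690, 1.946)
t=2.800: state=(0.990, 1.026)
t=3.000: state=(1.093, -0.002)
t=3.200: state=(0.992, -0.996)
t=3.400: state=(0.705, -1.827)
t=3.500: state=(0.507, -2.126)
largest grid value and its neighbours: theta(0.100)=1.41211, theta(0.110)=1.41216, theta(0.120)=1.41163
parabola through these three points peaks at t≈0.106 with theta≈1.41221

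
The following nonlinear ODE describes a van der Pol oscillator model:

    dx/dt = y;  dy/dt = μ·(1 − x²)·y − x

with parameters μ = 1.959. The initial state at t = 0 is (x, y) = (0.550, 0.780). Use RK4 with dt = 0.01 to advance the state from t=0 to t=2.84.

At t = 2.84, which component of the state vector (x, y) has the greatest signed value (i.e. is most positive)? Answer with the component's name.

largest component: x

t=0.000: state=(0.550, 0.780)
step 1 (dt=0.01): k1=(0.780, 0.516), k2=(0.783, 0.509), k3=(0.783, 0.509), k4=(0.785, 0.502); state += dt/6·(k1+2k2+2k3+k4)
t=0.010: state=(0.558, 0.785)
t=0.020: state=(0.566, 0.790)
t=0.030: state=(0.574, 0.795)
continuing one RK4 step at a time; state shown every 10 steps (Δt=0.1):
t=0.100: state=(0.630, 0.823)
t=0.200: state=(0.714, 0.846)
t=0.300: state=(0.799, 0.841)
t=0.400: state=(0.881, 0.805)
t=0.500: state=(0.958, 0.736)
t=0.600: state=(1.027, 0.638)
t=0.700: state=(1.085, 0.519)
t=0.800: state=(1.131, 0.388)
t=0.900: state=(1.163, 0.254)
t=1.000: state=(1.182, 0.122)
t=1.100: state=(1.188, -0.001)
t=1.200: state=(1.182, -0.115)
t=1.300: state=(1.165, -0.220)
t=1.400: state=(1.138, -0.318)
t=1.500: state=(1.102, -0.412)
t=1.600: state=(1.056, -0.505)
t=1.700: state=(1.001, -0.602)
t=1.800: state=(0.935, -0.707)
t=1.900: state=(0.859, -0.826)
t=2.000: state=(0.769, -0.966)
t=2.100: state=(0.665, -1.137)
t=2.200: state=(0.540, -1.352)
t=2.300: state=(0.392, -1.626)
t=2.400: state=(0.213, -1.975)
t=2.500: state=(-0.006, -2.407)
t=2.600: state=(-0.271, -2.900)
t=2.700: state=(-0.585, -3.355)
t=2.800: state=(-0.934, -3.562)
t=2.840: state=(-1.076, -3.519)
compare at T: x=-1.076, y=-3.519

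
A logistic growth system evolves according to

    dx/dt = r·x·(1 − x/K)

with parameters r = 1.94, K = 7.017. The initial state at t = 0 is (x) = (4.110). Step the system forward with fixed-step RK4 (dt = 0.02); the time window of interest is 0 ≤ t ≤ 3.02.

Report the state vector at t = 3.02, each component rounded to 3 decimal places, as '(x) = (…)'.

(x) = (7.003)

t=0.000: state=(4.110)
step 1 (dt=0.02): k1=(3.303), k2=(3.292), k3=(3.292), k4=(3.280); state += dt/6·(k1+2k2+2k3+k4)
t=0.020: state=(4.176)
t=0.040: state=(4.241)
t=0.060: state=(4.306)
continuing one RK4 step at a time; state shown every 5 steps (Δt=0.1):
t=0.100: state=(4.434)
t=0.200: state=(4.742)
t=0.300: state=(5.029)
t=0.400: state=(5.294)
t=0.500: state=(5.533)
t=0.600: state=(5.748)
t=0.700: state=(5.937)
t=0.800: state=(6.103)
t=0.900: state=(6.246)
t=1.000: state=(6.370)
t=1.100: state=(6.475)
t=1.200: state=(6.564)
t=1.300: state=(6.640)
t=1.400: state=(6.703)
t=1.500: state=(6.757)
t=1.600: state=(6.801)
t=1.700: state=(6.838)
t=1.800: state=(6.869)
t=1.900: state=(6.895)
t=2.000: state=(6.916)
t=2.100: state=(6.934)
t=2.200: state=(6.948)
t=2.300: state=(6.960)
t=2.400: state=(6.970)
t=2.500: state=(6.978)
t=2.600: state=(6.985)
t=2.700: state=(6.991)
t=2.800: state=(6.995)
t=2.900: state=(6.999)
t=3.000: state=(7.002)
t=3.020: state=(7.003)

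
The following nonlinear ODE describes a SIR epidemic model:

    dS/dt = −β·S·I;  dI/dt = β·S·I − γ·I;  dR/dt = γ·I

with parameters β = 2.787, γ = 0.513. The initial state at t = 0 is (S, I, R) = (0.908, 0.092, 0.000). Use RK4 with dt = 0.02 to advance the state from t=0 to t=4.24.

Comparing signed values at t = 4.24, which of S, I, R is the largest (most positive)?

t=0.000: state=(0.908, 0.092, 0.000)
step 1 (dt=0.02): k1=(-0.233, 0.186, 0.047), k2=(-0.237, 0.189, 0.048), k3=(-0.237, 0.189, 0.048), k4=(-0.241, 0.192, 0.049); state += dt/6·(k1+2k2+2k3+k4)
t=0.020: state=(0.903, 0.096, 0.001)
t=0.040: state=(0.898, 0.100, 0.002)
t=0.060: state=(0.893, 0.104, 0.003)
continuing one RK4 step at a time; state shown every 10 steps (Δt=0.2):
t=0.200: state=(0.853, 0.136, 0.012)
t=0.400: state=(0.778, 0.193, 0.028)
t=0.600: state=(0.686, 0.262, 0.052)
t=0.800: state=(0.580, 0.337, 0.082)
t=1.000: state=(0.471, 0.408, 0.121)
t=1.200: state=(0.369, 0.465, 0.166)
t=1.400: state=(0.282, 0.503, 0.215)
t=1.600: state=(0.212, 0.520, 0.268)
t=1.800: state=(0.158, 0.520, 0.322)
t=2.000: state=(0.119, 0.507, 0.374)
t=2.200: state=(0.090, 0.485, 0.425)
t=2.400: state=(0.069, 0.457, 0.474)
t=2.600: state=(0.054, 0.427, 0.519)
t=2.800: state=(0.043, 0.396, 0.561)
t=3.000: state=(0.035, 0.365, 0.600)
t=3.200: state=(0.029, 0.335, 0.636)
t=3.400: state=(0.024, 0.307, 0.669)
t=3.600: state=(0.020, 0.280, 0.699)
t=3.800: state=(0.018, 0.256, 0.727)
t=4.000: state=(0.015, 0.233, 0.752)
t=4.200: state=(0.014, 0.212, 0.775)
t=4.240: state=(0.013, 0.208, 0.779)
compare at T: S=0.013, I=0.208, R=0.779

largest component: R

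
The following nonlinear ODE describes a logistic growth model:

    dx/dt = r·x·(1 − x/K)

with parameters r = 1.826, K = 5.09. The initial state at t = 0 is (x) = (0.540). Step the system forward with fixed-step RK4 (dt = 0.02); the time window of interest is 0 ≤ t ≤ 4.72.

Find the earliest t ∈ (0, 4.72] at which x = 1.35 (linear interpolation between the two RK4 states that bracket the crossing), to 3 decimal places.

t=0.000: state=(0.540)
step 1 (dt=0.02): k1=(0.881), k2=(0.894), k3=(0.894), k4=(0.907); state += dt/6·(k1+2k2+2k3+k4)
t=0.020: state=(0.558)
t=0.040: state=(0.576)
t=0.060: state=(0.595)
continuing one RK4 step at a time; state shown every 10 steps (Δt=0.2):
t=0.200: state=(0.743)
t=0.400: state=(1.006)
t=0.600: state=(1.333)
next step: t=0.620: state=(1.370) — x has crossed 1.35
linear interpolation between t=0.600 (1.33347) and t=0.620 (1.36972) → t≈0.609

t = 0.609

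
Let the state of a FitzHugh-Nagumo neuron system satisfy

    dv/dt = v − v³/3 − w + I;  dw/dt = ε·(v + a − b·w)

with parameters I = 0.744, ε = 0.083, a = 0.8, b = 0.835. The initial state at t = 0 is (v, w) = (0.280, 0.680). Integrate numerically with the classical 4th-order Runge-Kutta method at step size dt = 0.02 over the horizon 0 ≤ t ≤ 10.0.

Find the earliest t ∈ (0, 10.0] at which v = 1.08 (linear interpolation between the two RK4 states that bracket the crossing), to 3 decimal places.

t = 1.496

t=0.000: state=(0.280, 0.680)
step 1 (dt=0.02): k1=(0.337, 0.043), k2=(0.339, 0.043), k3=(0.339, 0.043), k4=(0.342, 0.043); state += dt/6·(k1+2k2+2k3+k4)
t=0.020: state=(0.287, 0.681)
t=0.040: state=(0.294, 0.682)
t=0.060: state=(0.301, 0.683)
continuing one RK4 step at a time; state shown every 25 steps (Δt=0.5):
t=0.500: state=(0.485, 0.705)
t=1.000: state=(0.764, 0.739)
t=1.480: state=(1.070, 0.782)
next step: t=1.500: state=(1.082, 0.784) — v has crossed 1.08
linear interpolation between t=1.480 (1.06989) and t=1.500 (1.08232) → t≈1.496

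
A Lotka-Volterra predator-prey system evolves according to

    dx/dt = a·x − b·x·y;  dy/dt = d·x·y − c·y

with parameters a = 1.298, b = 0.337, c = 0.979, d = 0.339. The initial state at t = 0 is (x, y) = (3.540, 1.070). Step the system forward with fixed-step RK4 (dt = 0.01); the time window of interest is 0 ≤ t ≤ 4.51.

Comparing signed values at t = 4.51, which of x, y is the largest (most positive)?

largest component: y

t=0.000: state=(3.540, 1.070)
step 1 (dt=0.01): k1=(3.318, 0.237), k2=(3.333, 0.243), k3=(3.333, 0.243), k4=(3.347, 0.249); state += dt/6·(k1+2k2+2k3+k4)
t=0.010: state=(3.573, 1.072)
t=0.020: state=(3.607, 1.075)
t=0.030: state=(3.641, 1.078)
continuing one RK4 step at a time; state shown every 20 steps (Δt=0.2):
t=0.200: state=(4.261, 1.145)
t=0.400: state=(5.090, 1.292)
t=0.600: state=(6.002, 1.547)
t=0.800: state=(6.919, 1.971)
t=1.000: state=(7.687, 2.663)
t=1.200: state=(8.050, 3.745)
t=1.400: state=(7.718, 5.278)
t=1.600: state=(6.600, 7.079)
t=1.800: state=(5.022, 8.640)
t=2.000: state=(3.519, 9.474)
t=2.200: state=(2.398, 9.496)
t=2.400: state=(1.666, 8.944)
t=2.600: state=(1.215, 8.097)
t=2.800: state=(0.942, 7.157)
t=3.000: state=(0.778, 6.234)
t=3.200: state=(0.682, 5.384)
t=3.400: state=(0.631, 4.627)
t=3.600: state=(0.613, 3.968)
t=3.800: state=(0.620, 3.401)
t=4.000: state=(0.650, 2.919)
t=4.200: state=(0.702, 2.512)
t=4.400: state=(0.778, 2.171)
t=4.510: state=(0.830, 2.009)
compare at T: x=0.830, y=2.009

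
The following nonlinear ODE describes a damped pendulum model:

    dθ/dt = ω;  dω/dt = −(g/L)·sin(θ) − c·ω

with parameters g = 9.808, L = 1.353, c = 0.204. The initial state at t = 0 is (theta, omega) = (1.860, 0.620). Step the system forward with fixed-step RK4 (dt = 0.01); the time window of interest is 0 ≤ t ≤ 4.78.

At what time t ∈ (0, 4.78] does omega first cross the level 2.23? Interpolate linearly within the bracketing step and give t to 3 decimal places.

t=0.000: state=(1.860, 0.620)
step 1 (dt=0.01): k1=(0.620, -7.075), k2=(0.585, -7.061), k3=(0.585, -7.061), k4=(0.549, -7.048); state += dt/6·(k1+2k2+2k3+k4)
t=0.010: state=(1.866, 0.549)
t=0.020: state=(1.871, 0.479)
t=0.030: state=(1.875, 0.409)
continuing one RK4 step at a time; state shown every 20 steps (Δt=0.2):
t=0.200: state=(1.845, -0.760)
t=0.400: state=(1.556, -2.129)
t=0.600: state=(1.000, -3.394)
t=0.800: state=(0.238, -4.072)
t=1.000: state=(-0.556, -3.677)
t=1.200: state=(-1.177, -2.445)
t=1.400: state=(-1.518, -0.961)
t=1.600: state=(-1.563, 0.498)
t=1.800: state=(-1.323, 1.887)
t=1.850: state=(-1.221, 2.213)
next step: t=1.860: state=(-1.198, 2.276) — omega has crossed 2.23
linear interpolation between t=1.850 (2.21263) and t=1.860 (2.27586) → t≈1.853

t = 1.853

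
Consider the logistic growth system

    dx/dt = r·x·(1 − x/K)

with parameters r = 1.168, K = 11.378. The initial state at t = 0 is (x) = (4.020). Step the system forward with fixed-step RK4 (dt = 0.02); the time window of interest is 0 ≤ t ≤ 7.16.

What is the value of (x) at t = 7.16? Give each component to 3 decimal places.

t=0.000: state=(4.020)
step 1 (dt=0.02): k1=(3.036), k2=(3.047), k3=(3.047), k4=(3.057); state += dt/6·(k1+2k2+2k3+k4)
t=0.020: state=(4.081)
t=0.040: state=(4.142)
t=0.060: state=(4.204)
continuing one RK4 step at a time; state shown every 25 steps (Δt=0.5):
t=0.500: state=(5.631)
t=1.000: state=(7.251)
t=1.500: state=(8.637)
t=2.000: state=(9.667)
t=2.500: state=(10.356)
t=3.000: state=(10.784)
t=3.500: state=(11.039)
t=4.000: state=(11.186)
t=4.500: state=(11.270)
t=5.000: state=(11.318)
t=5.500: state=(11.344)
t=6.000: state=(11.359)
t=6.500: state=(11.368)
t=7.000: state=(11.372)
t=7.160: state=(11.373)

(x) = (11.373)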